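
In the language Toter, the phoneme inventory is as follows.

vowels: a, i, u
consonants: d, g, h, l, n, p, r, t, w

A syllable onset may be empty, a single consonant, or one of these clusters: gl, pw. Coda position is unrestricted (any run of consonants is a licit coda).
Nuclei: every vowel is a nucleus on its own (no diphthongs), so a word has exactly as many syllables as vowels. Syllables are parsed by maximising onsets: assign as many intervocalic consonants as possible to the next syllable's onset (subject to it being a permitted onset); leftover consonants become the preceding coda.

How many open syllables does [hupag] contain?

Nuclei (vowels): u, a → 2 syllables.
Between /u/ (V1) and /a/ (V2): /p/ is a single consonant, so it becomes the next onset.
So the parse is hu.pag.
Classifying each syllable: /hu/ (open), /pag/ (closed).
Open syllables: 1.

1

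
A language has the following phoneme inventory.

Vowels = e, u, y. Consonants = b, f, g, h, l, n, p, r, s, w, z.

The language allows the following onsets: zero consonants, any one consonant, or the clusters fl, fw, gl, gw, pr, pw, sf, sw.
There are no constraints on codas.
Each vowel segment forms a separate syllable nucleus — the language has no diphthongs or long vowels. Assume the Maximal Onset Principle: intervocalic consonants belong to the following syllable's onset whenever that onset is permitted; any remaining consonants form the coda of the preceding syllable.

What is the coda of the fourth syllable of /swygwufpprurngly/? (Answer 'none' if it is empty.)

Nuclei (vowels): y, u, u, y → 4 syllables.
V1 /y/ – V2 /u/: /gw/ is a licit onset in full, so it all attaches to the next syllable.
V2 /u/ – V3 /u/: /fppr/; trying suffixes from longest down, /pr/ is the first permitted one, so coda /fp/ | onset /pr/.
V3 /u/ – V4 /y/: cluster /rngl/ — the longest permitted-onset suffix is /gl/; onset = /gl/, preceding coda = /rn/.
Putting it together: swy.gwufp.prurn.gly.
Syllable 4 is /gly/: onset /gl/, nucleus /y/, coda ∅.

none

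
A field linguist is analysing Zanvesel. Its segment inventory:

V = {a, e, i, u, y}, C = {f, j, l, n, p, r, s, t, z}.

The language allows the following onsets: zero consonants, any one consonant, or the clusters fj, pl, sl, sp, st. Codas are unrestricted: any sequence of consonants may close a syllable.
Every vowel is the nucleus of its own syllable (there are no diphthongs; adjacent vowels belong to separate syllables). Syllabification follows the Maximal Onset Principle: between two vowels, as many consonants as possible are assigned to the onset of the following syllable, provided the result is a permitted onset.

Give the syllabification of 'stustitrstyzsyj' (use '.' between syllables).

stu.stitr.styz.syj

Nuclei (vowels): u, i, y, y → 4 syllables.
/u…i/ gap (V1→V2): cluster /st/ — /st/ is itself a permitted onset, so the whole cluster goes right; preceding coda = ∅.
/i…y/ gap (V2→V3): /trst/; trying suffixes from longest down, /st/ is the first permitted one, so coda /tr/ | onset /st/.
/y…y/ gap (V3→V4): /zs/ — longest licit onset from the right is /s/, leaving /z/ as coda.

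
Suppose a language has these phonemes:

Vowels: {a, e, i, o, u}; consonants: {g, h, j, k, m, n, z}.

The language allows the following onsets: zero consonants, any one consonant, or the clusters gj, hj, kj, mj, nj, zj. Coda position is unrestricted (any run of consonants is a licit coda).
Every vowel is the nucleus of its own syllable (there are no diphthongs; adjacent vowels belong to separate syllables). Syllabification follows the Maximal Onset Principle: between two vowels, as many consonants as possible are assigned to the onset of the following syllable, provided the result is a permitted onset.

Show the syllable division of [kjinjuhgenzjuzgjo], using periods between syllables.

kji.njuh.gen.zjuz.gjo

Nuclei (vowels): i, u, e, u, o → 5 syllables.
σ1/σ2 boundary: /nj/ is a licit onset in full, so it all attaches to the next syllable.
σ2/σ3 boundary: /hg/ — longest licit onset from the right is /g/, leaving /h/ as coda.
σ3/σ4 boundary: /nzj/ splits as /n/ + /zj/ (/zj/ is the longest suffix that is a licit onset).
σ4/σ5 boundary: cluster /zgj/ — the longest permitted-onset suffix is /gj/; onset = /gj/, preceding coda = /z/.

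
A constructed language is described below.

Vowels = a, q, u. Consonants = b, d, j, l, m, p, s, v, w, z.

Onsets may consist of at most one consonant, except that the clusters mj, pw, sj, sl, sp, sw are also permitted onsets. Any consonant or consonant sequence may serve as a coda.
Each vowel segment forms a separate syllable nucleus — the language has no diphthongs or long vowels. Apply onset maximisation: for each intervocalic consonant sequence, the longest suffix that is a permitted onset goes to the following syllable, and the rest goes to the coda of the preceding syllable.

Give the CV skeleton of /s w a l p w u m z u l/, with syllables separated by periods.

CCVC.CCVC.CVC

The vowels are a, u, u — 3 nuclei, so 3 syllables.
/a…u/ gap (V1→V2): /lpw/; trying suffixes from longest down, /pw/ is the first permitted one, so coda /l/ | onset /pw/.
/u…u/ gap (V2→V3): /mz/ splits as /m/ + /z/ (/z/ is the longest suffix that is a licit onset).
Putting it together: swal.pwum.zul.
Mapping each syllable to C/V: /swal/ → CCVC, /pwum/ → CCVC, /zul/ → CVC.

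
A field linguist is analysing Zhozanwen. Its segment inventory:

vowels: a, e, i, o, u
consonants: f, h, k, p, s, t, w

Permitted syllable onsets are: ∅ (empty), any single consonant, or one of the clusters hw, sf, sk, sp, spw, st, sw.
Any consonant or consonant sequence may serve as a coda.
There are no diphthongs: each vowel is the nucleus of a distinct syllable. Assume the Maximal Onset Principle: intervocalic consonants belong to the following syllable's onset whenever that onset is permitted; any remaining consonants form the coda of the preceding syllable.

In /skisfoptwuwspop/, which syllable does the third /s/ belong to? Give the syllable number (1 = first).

Nuclei (vowels): i, o, u, o → 4 syllables.
/i…o/ gap (V1→V2): /sf/ is a licit onset in full, so it all attaches to the next syllable.
/o…u/ gap (V2→V3): cluster /ptw/ — the longest permitted-onset suffix is /w/; onset = /w/, preceding coda = /pt/.
/u…o/ gap (V3→V4): /wsp/ — longest licit onset from the right is /sp/, leaving /w/ as coda.
So the parse is ski.sfopt.wuw.spop.
The third /s/ is in the onset of syllable 4 (/spop/).

4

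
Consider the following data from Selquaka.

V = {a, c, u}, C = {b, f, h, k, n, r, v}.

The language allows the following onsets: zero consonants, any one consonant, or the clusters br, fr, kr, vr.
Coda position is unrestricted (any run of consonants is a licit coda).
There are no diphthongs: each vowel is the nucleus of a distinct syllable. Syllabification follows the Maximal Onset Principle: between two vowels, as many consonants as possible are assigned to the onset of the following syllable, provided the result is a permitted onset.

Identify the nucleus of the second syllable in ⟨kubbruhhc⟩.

u

The vowels are u, u, c — 3 nuclei, so 3 syllables.
The second nucleus (vowel 2 from the left) is /u/.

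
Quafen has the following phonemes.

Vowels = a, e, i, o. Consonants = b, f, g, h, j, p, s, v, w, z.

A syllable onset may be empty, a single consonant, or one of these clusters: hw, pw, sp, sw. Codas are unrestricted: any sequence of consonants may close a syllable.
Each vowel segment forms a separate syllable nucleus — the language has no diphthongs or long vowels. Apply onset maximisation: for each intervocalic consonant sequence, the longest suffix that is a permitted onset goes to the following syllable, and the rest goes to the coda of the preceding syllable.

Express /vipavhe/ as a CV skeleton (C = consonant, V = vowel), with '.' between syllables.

CV.CVC.CV

The vowels are i, a, e — 3 nuclei, so 3 syllables.
Between /i/ (V1) and /a/ (V2): /p/ → onset of the next syllable (single consonants are always licit onsets).
Between /a/ (V2) and /e/ (V3): /vh/; trying suffixes from longest down, /h/ is the first permitted one, so coda /v/ | onset /h/.
Syllabification: vi.pav.he.
Mapping each syllable to C/V: /vi/ → CV, /pav/ → CVC, /he/ → CV.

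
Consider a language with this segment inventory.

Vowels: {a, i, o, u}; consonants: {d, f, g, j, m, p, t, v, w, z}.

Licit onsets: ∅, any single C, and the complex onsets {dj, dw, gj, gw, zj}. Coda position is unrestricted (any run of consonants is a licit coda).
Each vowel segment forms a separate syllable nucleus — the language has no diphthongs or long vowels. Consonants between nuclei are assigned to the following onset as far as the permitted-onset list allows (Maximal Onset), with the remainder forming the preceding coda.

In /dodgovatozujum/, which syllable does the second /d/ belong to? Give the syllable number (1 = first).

1

Nuclei (vowels): o, o, a, o, u, u → 6 syllables.
Between /o/ (V1) and /o/ (V2): /dg/; trying suffixes from longest down, /g/ is the first permitted one, so coda /d/ | onset /g/.
Between /o/ (V2) and /a/ (V3): just /v/ — single C goes to the following onset.
Between /a/ (V3) and /o/ (V4): /t/ is a single consonant, so it becomes the next onset.
Between /o/ (V4) and /u/ (V5): /z/ is a single consonant, so it becomes the next onset.
Between /u/ (V5) and /u/ (V6): just /j/ — single C goes to the following onset.
Putting it together: dod.go.va.to.zu.jum.
The second /d/ is in the coda of syllable 1 (/dod/).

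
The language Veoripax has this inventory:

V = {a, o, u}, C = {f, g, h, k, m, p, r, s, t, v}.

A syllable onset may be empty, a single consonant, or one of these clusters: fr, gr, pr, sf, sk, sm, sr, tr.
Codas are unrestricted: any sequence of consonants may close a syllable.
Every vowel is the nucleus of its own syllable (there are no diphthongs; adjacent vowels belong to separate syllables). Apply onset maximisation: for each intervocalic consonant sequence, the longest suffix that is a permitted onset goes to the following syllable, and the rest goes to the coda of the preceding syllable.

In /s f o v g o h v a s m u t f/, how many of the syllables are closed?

3

Vowels present: o, o, a, u; each is a nucleus, giving 4 syllables.
V1 /o/ – V2 /o/: /vg/ splits as /v/ + /g/ (/g/ is the longest suffix that is a licit onset).
V2 /o/ – V3 /a/: /hv/ — longest licit onset from the right is /v/, leaving /h/ as coda.
V3 /a/ – V4 /u/: /sm/ is a licit onset in full, so it all attaches to the next syllable.
So the parse is sfov.goh.va.smutf.
Classifying each syllable: /sfov/ (closed), /goh/ (closed), /va/ (open), /smutf/ (closed).
Closed syllables: 3.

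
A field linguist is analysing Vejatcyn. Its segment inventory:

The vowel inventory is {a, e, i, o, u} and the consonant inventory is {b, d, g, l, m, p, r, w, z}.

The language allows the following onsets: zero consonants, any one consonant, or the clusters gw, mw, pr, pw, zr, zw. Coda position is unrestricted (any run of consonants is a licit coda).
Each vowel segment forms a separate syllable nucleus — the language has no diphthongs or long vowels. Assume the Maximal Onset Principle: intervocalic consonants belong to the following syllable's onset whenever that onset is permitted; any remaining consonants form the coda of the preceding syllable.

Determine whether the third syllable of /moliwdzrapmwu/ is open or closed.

closed

Vowels present: o, i, a, u; each is a nucleus, giving 4 syllables.
σ1/σ2 boundary: /l/ is a single consonant, so it becomes the next onset.
σ2/σ3 boundary: /wdzr/; trying suffixes from longest down, /zr/ is the first permitted one, so coda /wd/ | onset /zr/.
σ3/σ4 boundary: cluster /pmw/ — the longest permitted-onset suffix is /mw/; onset = /mw/, preceding coda = /p/.
Result: mo.liwd.zrap.mwu.
Syllable 3 is /zrap/ with coda /p/, so it is closed.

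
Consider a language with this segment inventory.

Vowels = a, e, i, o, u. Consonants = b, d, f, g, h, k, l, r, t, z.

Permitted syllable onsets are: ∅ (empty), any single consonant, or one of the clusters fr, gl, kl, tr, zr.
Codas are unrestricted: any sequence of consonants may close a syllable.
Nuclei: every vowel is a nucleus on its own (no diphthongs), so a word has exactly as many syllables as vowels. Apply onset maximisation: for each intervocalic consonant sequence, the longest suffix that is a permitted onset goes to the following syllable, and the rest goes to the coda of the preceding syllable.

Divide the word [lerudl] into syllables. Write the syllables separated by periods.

le.rudl

Vowels present: e, u; each is a nucleus, giving 2 syllables.
Between /e/ (V1) and /u/ (V2): /r/ is a single consonant, so it becomes the next onset.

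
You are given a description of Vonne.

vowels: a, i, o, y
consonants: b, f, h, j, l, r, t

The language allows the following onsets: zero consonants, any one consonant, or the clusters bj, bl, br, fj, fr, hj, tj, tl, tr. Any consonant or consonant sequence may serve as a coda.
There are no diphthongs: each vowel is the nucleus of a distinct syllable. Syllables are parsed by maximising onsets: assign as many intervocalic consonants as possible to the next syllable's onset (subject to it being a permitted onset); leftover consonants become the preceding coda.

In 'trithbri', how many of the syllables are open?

Nuclei (vowels): i, i → 2 syllables.
/i…i/ gap (V1→V2): /thbr/; trying suffixes from longest down, /br/ is the first permitted one, so coda /th/ | onset /br/.
Syllabification: trith.bri.
Classifying each syllable: /trith/ (closed), /bri/ (open).
Open syllables: 1.

1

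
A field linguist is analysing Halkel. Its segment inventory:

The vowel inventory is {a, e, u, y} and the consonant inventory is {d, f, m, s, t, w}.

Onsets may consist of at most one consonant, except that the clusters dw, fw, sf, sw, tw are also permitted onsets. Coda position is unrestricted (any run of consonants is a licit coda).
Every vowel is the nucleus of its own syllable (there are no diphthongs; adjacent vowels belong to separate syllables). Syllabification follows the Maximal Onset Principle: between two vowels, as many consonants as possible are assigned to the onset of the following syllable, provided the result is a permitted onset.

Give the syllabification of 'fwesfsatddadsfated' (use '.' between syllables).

Vowels present: e, a, a, a, e; each is a nucleus, giving 5 syllables.
/e…a/ gap (V1→V2): /sfs/ — longest licit onset from the right is /s/, leaving /sf/ as coda.
/a…a/ gap (V2→V3): /tdd/; trying suffixes from longest down, /d/ is the first permitted one, so coda /td/ | onset /d/.
/a…a/ gap (V3→V4): /dsf/; trying suffixes from longest down, /sf/ is the first permitted one, so coda /d/ | onset /sf/.
/a…e/ gap (V4→V5): just /t/ — single C goes to the following onset.

fwesf.satd.dad.sfa.ted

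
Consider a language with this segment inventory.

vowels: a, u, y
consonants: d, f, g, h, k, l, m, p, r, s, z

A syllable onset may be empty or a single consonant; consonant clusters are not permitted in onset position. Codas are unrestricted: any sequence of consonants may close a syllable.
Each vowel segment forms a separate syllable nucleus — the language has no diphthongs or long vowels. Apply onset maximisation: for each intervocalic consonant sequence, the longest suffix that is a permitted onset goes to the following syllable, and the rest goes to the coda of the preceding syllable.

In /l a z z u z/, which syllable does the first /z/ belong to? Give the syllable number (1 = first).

1

Nuclei (vowels): a, u → 2 syllables.
V1 /a/ – V2 /u/: /zz/ — longest licit onset from the right is /z/, leaving /z/ as coda.
Putting it together: laz.zuz.
The first /z/ is in the coda of syllable 1 (/laz/).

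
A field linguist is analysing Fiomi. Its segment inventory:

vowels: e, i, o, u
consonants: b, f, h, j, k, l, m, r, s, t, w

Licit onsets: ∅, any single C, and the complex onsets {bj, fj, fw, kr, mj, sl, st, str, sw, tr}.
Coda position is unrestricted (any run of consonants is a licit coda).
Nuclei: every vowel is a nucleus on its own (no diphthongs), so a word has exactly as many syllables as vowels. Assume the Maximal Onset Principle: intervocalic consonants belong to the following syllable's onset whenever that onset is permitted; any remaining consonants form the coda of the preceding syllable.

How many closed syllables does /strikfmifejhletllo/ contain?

Nuclei (vowels): i, i, e, e, o → 5 syllables.
σ1/σ2 boundary: /kfm/; trying suffixes from longest down, /m/ is the first permitted one, so coda /kf/ | onset /m/.
σ2/σ3 boundary: /f/ is a single consonant, so it becomes the next onset.
σ3/σ4 boundary: /jhl/; trying suffixes from longest down, /l/ is the first permitted one, so coda /jh/ | onset /l/.
σ4/σ5 boundary: /tll/; trying suffixes from longest down, /l/ is the first permitted one, so coda /tl/ | onset /l/.
So the parse is strikf.mi.fejh.letl.lo.
Classifying each syllable: /strikf/ (closed), /mi/ (open), /fejh/ (closed), /letl/ (closed), /lo/ (open).
Closed syllables: 3.

3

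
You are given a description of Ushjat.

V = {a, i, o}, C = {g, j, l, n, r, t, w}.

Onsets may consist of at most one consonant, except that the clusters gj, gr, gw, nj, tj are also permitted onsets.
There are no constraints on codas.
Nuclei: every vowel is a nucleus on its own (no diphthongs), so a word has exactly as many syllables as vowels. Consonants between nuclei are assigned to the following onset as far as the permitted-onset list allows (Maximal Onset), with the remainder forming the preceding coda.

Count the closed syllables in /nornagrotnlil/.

Nuclei (vowels): o, a, o, i → 4 syllables.
Between /o/ (V1) and /a/ (V2): /rn/ — longest licit onset from the right is /n/, leaving /r/ as coda.
Between /a/ (V2) and /o/ (V3): cluster /gr/ — /gr/ is itself a permitted onset, so the whole cluster goes right; preceding coda = ∅.
Between /o/ (V3) and /i/ (V4): /tnl/ — longest licit onset from the right is /l/, leaving /tn/ as coda.
Result: nor.na.grotn.lil.
Classifying each syllable: /nor/ (closed), /na/ (open), /grotn/ (closed), /lil/ (closed).
Closed syllables: 3.

3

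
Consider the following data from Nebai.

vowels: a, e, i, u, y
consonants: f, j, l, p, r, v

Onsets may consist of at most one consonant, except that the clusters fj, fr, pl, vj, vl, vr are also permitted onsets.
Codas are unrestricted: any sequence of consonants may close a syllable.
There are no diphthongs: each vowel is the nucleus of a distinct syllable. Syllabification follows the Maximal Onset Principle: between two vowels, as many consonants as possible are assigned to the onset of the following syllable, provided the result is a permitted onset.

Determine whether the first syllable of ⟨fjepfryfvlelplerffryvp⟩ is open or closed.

closed

The vowels are e, y, e, e, y — 5 nuclei, so 5 syllables.
Between /e/ (V1) and /y/ (V2): /pfr/; trying suffixes from longest down, /fr/ is the first permitted one, so coda /p/ | onset /fr/.
Between /y/ (V2) and /e/ (V3): /fvl/; trying suffixes from longest down, /vl/ is the first permitted one, so coda /f/ | onset /vl/.
Between /e/ (V3) and /e/ (V4): /lpl/ splits as /l/ + /pl/ (/pl/ is the longest suffix that is a licit onset).
Between /e/ (V4) and /y/ (V5): /rffr/ — longest licit onset from the right is /fr/, leaving /rf/ as coda.
Result: fjep.fryf.vlel.plerf.fryvp.
Syllable 1 is /fjep/ with coda /p/, so it is closed.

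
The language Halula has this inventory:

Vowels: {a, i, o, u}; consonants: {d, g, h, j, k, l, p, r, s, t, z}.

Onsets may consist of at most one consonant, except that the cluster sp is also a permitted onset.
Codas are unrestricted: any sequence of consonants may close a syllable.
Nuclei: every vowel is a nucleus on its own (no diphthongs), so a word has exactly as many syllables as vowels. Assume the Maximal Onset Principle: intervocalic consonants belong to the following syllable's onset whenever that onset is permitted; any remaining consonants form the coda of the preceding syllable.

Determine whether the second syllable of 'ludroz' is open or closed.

Nuclei (vowels): u, o → 2 syllables.
V1 /u/ – V2 /o/: /dr/ splits as /d/ + /r/ (/r/ is the longest suffix that is a licit onset).
So the parse is lud.roz.
Syllable 2 is /roz/ with coda /z/, so it is closed.

closed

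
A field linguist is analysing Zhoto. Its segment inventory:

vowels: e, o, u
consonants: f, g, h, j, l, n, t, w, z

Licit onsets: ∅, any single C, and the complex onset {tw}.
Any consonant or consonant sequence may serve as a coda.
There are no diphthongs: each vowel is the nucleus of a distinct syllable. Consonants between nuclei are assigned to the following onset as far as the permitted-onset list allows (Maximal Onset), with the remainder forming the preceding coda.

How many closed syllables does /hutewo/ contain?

The vowels are u, e, o — 3 nuclei, so 3 syllables.
V1 /u/ – V2 /e/: /t/ → onset of the next syllable (single consonants are always licit onsets).
V2 /e/ – V3 /o/: /w/ is a single consonant, so it becomes the next onset.
Syllabification: hu.te.wo.
Classifying each syllable: /hu/ (open), /te/ (open), /wo/ (open).
Closed syllables: 0.

0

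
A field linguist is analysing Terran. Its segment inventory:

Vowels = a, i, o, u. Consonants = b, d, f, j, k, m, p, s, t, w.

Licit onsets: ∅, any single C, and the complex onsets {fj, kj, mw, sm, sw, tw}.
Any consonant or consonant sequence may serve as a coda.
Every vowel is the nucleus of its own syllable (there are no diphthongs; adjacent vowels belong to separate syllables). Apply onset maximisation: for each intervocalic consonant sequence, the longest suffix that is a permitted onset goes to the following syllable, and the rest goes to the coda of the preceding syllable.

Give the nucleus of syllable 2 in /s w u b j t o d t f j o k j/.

Nuclei (vowels): u, o, o → 3 syllables.
The second nucleus (vowel 2 from the left) is /o/.

o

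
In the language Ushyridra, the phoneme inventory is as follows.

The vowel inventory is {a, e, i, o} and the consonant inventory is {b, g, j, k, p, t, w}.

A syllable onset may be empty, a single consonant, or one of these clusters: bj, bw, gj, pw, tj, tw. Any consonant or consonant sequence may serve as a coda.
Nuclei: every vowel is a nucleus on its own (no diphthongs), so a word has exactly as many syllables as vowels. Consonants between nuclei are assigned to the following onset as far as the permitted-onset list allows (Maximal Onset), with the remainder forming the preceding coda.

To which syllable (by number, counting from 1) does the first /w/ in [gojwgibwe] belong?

1

Vowels present: o, i, e; each is a nucleus, giving 3 syllables.
/o…i/ gap (V1→V2): /jwg/ splits as /jw/ + /g/ (/g/ is the longest suffix that is a licit onset).
/i…e/ gap (V2→V3): cluster /bw/ — /bw/ is itself a permitted onset, so the whole cluster goes right; preceding coda = ∅.
So the parse is gojw.gi.bwe.
The first /w/ is in the coda of syllable 1 (/gojw/).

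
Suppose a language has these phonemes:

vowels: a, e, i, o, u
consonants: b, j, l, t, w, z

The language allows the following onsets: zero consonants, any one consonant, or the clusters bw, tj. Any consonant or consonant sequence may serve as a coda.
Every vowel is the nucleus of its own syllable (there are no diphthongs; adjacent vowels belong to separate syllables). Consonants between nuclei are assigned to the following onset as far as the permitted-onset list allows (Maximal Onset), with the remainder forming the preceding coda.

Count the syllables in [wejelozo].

The vowels are e, e, o, o — 4 nuclei, so 4 syllables.

4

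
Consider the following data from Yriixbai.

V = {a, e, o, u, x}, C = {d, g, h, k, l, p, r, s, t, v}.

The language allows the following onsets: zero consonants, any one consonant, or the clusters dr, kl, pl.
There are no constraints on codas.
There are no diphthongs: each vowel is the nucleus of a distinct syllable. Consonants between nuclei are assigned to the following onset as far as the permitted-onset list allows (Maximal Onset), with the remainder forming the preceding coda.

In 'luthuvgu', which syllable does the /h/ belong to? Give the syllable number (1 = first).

Nuclei (vowels): u, u, u → 3 syllables.
V1 /u/ – V2 /u/: /th/ splits as /t/ + /h/ (/h/ is the longest suffix that is a licit onset).
V2 /u/ – V3 /u/: /vg/ — longest licit onset from the right is /g/, leaving /v/ as coda.
Result: lut.huv.gu.
The /h/ is in the onset of syllable 2 (/huv/).

2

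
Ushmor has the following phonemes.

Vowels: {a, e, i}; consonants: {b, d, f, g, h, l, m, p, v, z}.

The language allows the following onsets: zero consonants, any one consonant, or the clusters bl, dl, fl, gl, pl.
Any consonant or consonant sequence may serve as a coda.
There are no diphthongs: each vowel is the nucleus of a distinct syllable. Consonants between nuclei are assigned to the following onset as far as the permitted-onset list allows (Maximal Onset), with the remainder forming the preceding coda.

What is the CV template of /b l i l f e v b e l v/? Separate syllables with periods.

CCVC.CVC.CVCC

Nuclei (vowels): i, e, e → 3 syllables.
σ1/σ2 boundary: cluster /lf/ — the longest permitted-onset suffix is /f/; onset = /f/, preceding coda = /l/.
σ2/σ3 boundary: /vb/ — longest licit onset from the right is /b/, leaving /v/ as coda.
Putting it together: blil.fev.belv.
Mapping each syllable to C/V: /blil/ → CCVC, /fev/ → CVC, /belv/ → CVCC.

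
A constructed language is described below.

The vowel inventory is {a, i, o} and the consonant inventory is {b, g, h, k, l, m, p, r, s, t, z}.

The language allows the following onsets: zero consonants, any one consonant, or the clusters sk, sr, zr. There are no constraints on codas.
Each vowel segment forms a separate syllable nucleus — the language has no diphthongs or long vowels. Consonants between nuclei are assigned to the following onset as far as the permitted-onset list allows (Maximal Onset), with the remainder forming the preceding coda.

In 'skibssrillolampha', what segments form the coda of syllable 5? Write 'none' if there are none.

The vowels are i, i, o, a, a — 5 nuclei, so 5 syllables.
/i…i/ gap (V1→V2): /bssr/ — longest licit onset from the right is /sr/, leaving /bs/ as coda.
/i…o/ gap (V2→V3): /ll/ — longest licit onset from the right is /l/, leaving /l/ as coda.
/o…a/ gap (V3→V4): /l/ is a single consonant, so it becomes the next onset.
/a…a/ gap (V4→V5): cluster /mph/ — the longest permitted-onset suffix is /h/; onset = /h/, preceding coda = /mp/.
Putting it together: skibs.sril.lo.lamp.ha.
Syllable 5 is /ha/: onset /h/, nucleus /a/, coda ∅.

none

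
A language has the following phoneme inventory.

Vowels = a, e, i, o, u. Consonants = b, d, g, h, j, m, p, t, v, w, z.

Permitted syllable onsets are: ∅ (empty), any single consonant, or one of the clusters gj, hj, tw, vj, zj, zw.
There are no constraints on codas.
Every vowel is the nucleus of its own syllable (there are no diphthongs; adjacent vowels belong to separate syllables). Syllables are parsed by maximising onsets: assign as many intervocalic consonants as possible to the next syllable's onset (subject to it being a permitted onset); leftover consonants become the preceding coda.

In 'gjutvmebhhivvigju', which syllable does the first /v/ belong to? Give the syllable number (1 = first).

The vowels are u, e, i, i, u — 5 nuclei, so 5 syllables.
Between /u/ (V1) and /e/ (V2): /tvm/ — longest licit onset from the right is /m/, leaving /tv/ as coda.
Between /e/ (V2) and /i/ (V3): cluster /bhh/ — the longest permitted-onset suffix is /h/; onset = /h/, preceding coda = /bh/.
Between /i/ (V3) and /i/ (V4): /vv/; trying suffixes from longest down, /v/ is the first permitted one, so coda /v/ | onset /v/.
Between /i/ (V4) and /u/ (V5): /gj/ — entire cluster is a permitted onset → onset /gj/, coda ∅.
So the parse is gjutv.mebh.hiv.vi.gju.
The first /v/ is in the coda of syllable 1 (/gjutv/).

1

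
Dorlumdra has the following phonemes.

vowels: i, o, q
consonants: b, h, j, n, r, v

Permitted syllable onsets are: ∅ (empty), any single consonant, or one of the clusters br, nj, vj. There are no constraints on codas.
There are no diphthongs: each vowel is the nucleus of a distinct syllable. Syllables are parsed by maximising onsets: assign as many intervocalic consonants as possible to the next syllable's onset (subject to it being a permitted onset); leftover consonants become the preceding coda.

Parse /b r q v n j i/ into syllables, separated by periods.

brqv.nji

The vowels are q, i — 2 nuclei, so 2 syllables.
σ1/σ2 boundary: /vnj/ splits as /v/ + /nj/ (/nj/ is the longest suffix that is a licit onset).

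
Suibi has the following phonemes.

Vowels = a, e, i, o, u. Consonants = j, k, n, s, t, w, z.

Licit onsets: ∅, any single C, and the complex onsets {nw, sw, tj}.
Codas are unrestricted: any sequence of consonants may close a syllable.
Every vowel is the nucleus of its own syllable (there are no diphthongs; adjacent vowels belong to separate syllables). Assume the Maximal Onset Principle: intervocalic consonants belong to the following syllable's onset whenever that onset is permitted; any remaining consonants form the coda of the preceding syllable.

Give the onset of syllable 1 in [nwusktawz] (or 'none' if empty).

Nuclei (vowels): u, a → 2 syllables.
Between /u/ (V1) and /a/ (V2): cluster /skt/ — the longest permitted-onset suffix is /t/; onset = /t/, preceding coda = /sk/.
Putting it together: nwusk.tawz.
Syllable 1 is /nwusk/: onset /nw/, nucleus /u/, coda /sk/.

nw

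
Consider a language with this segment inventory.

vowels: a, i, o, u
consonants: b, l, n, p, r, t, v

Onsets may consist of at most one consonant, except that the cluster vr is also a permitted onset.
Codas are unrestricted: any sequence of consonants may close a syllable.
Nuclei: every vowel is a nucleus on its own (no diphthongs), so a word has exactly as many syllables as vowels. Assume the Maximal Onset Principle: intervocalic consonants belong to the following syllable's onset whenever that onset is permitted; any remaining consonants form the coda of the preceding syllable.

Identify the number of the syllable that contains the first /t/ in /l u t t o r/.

Vowels present: u, o; each is a nucleus, giving 2 syllables.
V1 /u/ – V2 /o/: cluster /tt/ — the longest permitted-onset suffix is /t/; onset = /t/, preceding coda = /t/.
Result: lut.tor.
The first /t/ is in the coda of syllable 1 (/lut/).

1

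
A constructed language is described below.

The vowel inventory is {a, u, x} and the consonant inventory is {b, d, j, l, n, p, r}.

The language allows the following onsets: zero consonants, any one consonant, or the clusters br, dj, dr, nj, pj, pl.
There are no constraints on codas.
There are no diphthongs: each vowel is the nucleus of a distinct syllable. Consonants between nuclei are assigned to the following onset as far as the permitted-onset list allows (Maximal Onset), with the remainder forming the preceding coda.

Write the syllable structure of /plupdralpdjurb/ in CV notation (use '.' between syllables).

Nuclei (vowels): u, a, u → 3 syllables.
/u…a/ gap (V1→V2): /pdr/ — longest licit onset from the right is /dr/, leaving /p/ as coda.
/a…u/ gap (V2→V3): cluster /lpdj/ — the longest permitted-onset suffix is /dj/; onset = /dj/, preceding coda = /lp/.
So the parse is plup.dralp.djurb.
Mapping each syllable to C/V: /plup/ → CCVC, /dralp/ → CCVCC, /djurb/ → CCVCC.

CCVC.CCVCC.CCVCC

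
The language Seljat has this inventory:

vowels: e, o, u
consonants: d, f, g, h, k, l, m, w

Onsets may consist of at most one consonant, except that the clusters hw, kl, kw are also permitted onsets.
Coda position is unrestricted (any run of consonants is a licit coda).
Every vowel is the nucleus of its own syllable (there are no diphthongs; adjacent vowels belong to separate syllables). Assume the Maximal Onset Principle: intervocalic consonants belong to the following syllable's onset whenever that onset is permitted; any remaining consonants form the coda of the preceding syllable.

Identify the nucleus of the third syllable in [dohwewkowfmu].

o

The vowels are o, e, o, u — 4 nuclei, so 4 syllables.
The third nucleus (vowel 3 from the left) is /o/.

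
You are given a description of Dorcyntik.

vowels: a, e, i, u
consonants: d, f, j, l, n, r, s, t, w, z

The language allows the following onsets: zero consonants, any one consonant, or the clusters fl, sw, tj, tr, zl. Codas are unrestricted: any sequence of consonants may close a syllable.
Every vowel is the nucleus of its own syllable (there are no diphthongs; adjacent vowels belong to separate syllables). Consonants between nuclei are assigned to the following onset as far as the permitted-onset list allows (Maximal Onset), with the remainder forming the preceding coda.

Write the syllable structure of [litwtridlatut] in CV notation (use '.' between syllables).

CVCC.CCVC.CV.CVC

Nuclei (vowels): i, i, a, u → 4 syllables.
Between /i/ (V1) and /i/ (V2): /twtr/; trying suffixes from longest down, /tr/ is the first permitted one, so coda /tw/ | onset /tr/.
Between /i/ (V2) and /a/ (V3): /dl/; trying suffixes from longest down, /l/ is the first permitted one, so coda /d/ | onset /l/.
Between /a/ (V3) and /u/ (V4): /t/ is a single consonant, so it becomes the next onset.
Putting it together: litw.trid.la.tut.
Mapping each syllable to C/V: /litw/ → CVCC, /trid/ → CCVC, /la/ → CV, /tut/ → CVC.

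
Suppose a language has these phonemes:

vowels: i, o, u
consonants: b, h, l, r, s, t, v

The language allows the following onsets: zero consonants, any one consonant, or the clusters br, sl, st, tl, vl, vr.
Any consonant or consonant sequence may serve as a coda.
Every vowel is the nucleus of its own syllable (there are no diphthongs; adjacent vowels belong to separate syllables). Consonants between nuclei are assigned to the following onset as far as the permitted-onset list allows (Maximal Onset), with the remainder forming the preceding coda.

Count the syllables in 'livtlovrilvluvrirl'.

5

The vowels are i, o, i, u, i — 5 nuclei, so 5 syllables.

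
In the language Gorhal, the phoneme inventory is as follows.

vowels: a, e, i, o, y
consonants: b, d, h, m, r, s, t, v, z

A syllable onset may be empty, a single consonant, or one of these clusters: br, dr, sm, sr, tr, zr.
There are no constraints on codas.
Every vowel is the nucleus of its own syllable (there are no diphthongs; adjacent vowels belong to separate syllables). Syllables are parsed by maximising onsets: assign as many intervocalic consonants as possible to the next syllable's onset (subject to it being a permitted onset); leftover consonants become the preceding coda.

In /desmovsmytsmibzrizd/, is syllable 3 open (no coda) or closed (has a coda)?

Vowels present: e, o, y, i, i; each is a nucleus, giving 5 syllables.
/e…o/ gap (V1→V2): /sm/ — entire cluster is a permitted onset → onset /sm/, coda ∅.
/o…y/ gap (V2→V3): /vsm/ splits as /v/ + /sm/ (/sm/ is the longest suffix that is a licit onset).
/y…i/ gap (V3→V4): /tsm/; trying suffixes from longest down, /sm/ is the first permitted one, so coda /t/ | onset /sm/.
/i…i/ gap (V4→V5): /bzr/ — longest licit onset from the right is /zr/, leaving /b/ as coda.
Syllabification: de.smov.smyt.smib.zrizd.
Syllable 3 is /smyt/ with coda /t/, so it is closed.

closed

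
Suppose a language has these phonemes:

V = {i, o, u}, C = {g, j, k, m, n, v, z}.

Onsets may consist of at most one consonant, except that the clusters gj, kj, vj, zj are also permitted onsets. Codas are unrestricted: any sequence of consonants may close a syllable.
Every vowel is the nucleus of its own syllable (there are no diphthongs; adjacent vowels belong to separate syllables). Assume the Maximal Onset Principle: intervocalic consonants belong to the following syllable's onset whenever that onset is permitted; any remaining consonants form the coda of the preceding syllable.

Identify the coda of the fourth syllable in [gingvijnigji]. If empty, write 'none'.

The vowels are i, i, i, i — 4 nuclei, so 4 syllables.
Between /i/ (V1) and /i/ (V2): /ngv/ splits as /ng/ + /v/ (/v/ is the longest suffix that is a licit onset).
Between /i/ (V2) and /i/ (V3): /jn/; trying suffixes from longest down, /n/ is the first permitted one, so coda /j/ | onset /n/.
Between /i/ (V3) and /i/ (V4): /gj/ — entire cluster is a permitted onset → onset /gj/, coda ∅.
Putting it together: ging.vij.ni.gji.
Syllable 4 is /gji/: onset /gj/, nucleus /i/, coda ∅.

none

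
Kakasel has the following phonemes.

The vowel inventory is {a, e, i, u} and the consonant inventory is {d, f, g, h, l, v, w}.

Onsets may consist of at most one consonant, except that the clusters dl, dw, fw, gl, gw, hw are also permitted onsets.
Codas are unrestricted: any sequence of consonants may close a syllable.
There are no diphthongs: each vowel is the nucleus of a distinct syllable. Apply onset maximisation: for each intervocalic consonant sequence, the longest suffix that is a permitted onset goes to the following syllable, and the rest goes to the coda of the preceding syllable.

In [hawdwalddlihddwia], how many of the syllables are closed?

Nuclei (vowels): a, a, i, i, a → 5 syllables.
/a…a/ gap (V1→V2): /wdw/; trying suffixes from longest down, /dw/ is the first permitted one, so coda /w/ | onset /dw/.
/a…i/ gap (V2→V3): /lddl/ splits as /ld/ + /dl/ (/dl/ is the longest suffix that is a licit onset).
/i…i/ gap (V3→V4): /hddw/ — longest licit onset from the right is /dw/, leaving /hd/ as coda.
/i…a/ gap (V4→V5): hiatus — the boundary sits between the two vowels.
So the parse is haw.dwald.dlihd.dwi.a.
Classifying each syllable: /haw/ (closed), /dwald/ (closed), /dlihd/ (closed), /dwi/ (open), /a/ (open).
Closed syllables: 3.

3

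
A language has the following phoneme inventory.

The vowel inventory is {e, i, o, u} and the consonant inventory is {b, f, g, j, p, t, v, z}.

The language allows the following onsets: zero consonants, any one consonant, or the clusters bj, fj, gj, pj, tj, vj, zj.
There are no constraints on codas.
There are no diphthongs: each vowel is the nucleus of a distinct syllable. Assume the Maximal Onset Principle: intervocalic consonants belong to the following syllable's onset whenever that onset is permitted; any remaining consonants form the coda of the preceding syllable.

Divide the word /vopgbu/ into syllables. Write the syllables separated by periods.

Vowels present: o, u; each is a nucleus, giving 2 syllables.
Between /o/ (V1) and /u/ (V2): /pgb/; trying suffixes from longest down, /b/ is the first permitted one, so coda /pg/ | onset /b/.

vopg.bu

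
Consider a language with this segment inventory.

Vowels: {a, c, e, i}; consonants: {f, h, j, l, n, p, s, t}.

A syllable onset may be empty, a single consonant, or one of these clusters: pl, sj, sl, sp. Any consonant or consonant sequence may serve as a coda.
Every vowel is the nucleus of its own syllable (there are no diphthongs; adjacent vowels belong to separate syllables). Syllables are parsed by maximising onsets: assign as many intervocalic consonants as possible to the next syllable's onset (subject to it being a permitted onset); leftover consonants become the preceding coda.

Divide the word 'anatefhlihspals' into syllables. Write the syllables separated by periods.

Vowels present: a, a, e, i, a; each is a nucleus, giving 5 syllables.
σ1/σ2 boundary: /n/ → onset of the next syllable (single consonants are always licit onsets).
σ2/σ3 boundary: just /t/ — single C goes to the following onset.
σ3/σ4 boundary: cluster /fhl/ — the longest permitted-onset suffix is /l/; onset = /l/, preceding coda = /fh/.
σ4/σ5 boundary: /hsp/ splits as /h/ + /sp/ (/sp/ is the longest suffix that is a licit onset).

a.na.tefh.lih.spals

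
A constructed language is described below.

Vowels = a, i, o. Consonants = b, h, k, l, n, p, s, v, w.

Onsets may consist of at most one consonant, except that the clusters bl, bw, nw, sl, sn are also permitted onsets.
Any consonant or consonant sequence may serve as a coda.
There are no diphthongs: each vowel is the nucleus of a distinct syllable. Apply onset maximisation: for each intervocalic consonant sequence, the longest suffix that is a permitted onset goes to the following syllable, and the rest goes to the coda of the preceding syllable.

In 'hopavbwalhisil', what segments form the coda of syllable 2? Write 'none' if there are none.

v

Nuclei (vowels): o, a, a, i, i → 5 syllables.
Between /o/ (V1) and /a/ (V2): just /p/ — single C goes to the following onset.
Between /a/ (V2) and /a/ (V3): cluster /vbw/ — the longest permitted-onset suffix is /bw/; onset = /bw/, preceding coda = /v/.
Between /a/ (V3) and /i/ (V4): cluster /lh/ — the longest permitted-onset suffix is /h/; onset = /h/, preceding coda = /l/.
Between /i/ (V4) and /i/ (V5): just /s/ — single C goes to the following onset.
Result: ho.pav.bwal.hi.sil.
Syllable 2 is /pav/: onset /p/, nucleus /a/, coda /v/.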